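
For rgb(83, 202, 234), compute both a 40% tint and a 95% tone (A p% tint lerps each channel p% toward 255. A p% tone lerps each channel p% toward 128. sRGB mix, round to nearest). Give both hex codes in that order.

#98dff2, #7e8485

40% tint:
  R: 83 + 68.8 = 151.8 → 152
  G: 202 + 21.2 = 223.2 → 223
  B: 234 + 0.4×(255−234) = 234 + 8.4 = 242.4 → 242
  → #98dff2
95% tone:
  R: 83 + 0.95×(128−83) = 83 + 42.75 = 125.75 → 126
  G: 202 − 70.3 = 131.7 → 132
  B: 234 − 100.7 = 133.3 → 133
  → #7e8485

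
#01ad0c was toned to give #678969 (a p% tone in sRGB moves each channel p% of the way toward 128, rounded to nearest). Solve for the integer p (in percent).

80%

#01ad0c is rgb(1, 173, 12); #678969 is rgb(103, 137, 105).
On the R channel (widest range): 103 ≈ 1 + (p/100)(128 − 1), so p ≈ 100×(103 − 1)/(128 − 1) = 10200/127 = 80.31.
p = 80 reproduces all three channels after rounding.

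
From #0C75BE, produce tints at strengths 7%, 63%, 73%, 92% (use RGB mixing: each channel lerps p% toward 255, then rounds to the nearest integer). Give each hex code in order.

#1D7FC3, #A5CCE7, #BDDAED, #ECF4FA

#0C75BE is rgb(12, 117, 190).
7%: (12 + 17.01 = 29.01→29, 117 + 9.66 = 126.66→127, 190 + 4.55 = 194.55→195) → #1D7FC3
63%: (12 + 153.09 = 165.09→165, 117 + 86.94 = 203.94→204, 190 + 40.95 = 230.95→231) → #A5CCE7
73%: (12 + 177.39 = 189.39→189, 117 + 100.74 = 217.74→218, 190 + 47.45 = 237.45→237) → #BDDAED
92%: (12 + 223.56 = 235.56→236, 117 + 126.96 = 243.96→244, 190 + 59.8 = 249.8→250) → #ECF4FA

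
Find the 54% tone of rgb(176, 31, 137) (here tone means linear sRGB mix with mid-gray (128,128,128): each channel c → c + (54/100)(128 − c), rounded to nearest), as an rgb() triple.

Per channel, c → c + 0.54(128 − c):
  R: 176 − 25.92 = 150.08 → 150
  G: 31 + 52.38 = 83.38 → 83
  B: 137 + 0.54×(128−137) = 137 − 4.86 = 132.14 → 132

rgb(150, 83, 132)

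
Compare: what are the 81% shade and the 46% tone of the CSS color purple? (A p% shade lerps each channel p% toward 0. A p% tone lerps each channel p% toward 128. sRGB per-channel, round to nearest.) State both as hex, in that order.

CSS purple is rgb(128, 0, 128).
81% shade:
  R: 128 − 103.68 = 24.32 → 24
  G: 0 + 0.81×(0−0) = 0 + 0 = 0 → 0
  B: 128 + 0.81×(0−128) = 128 − 103.68 = 24.32 → 24
  → #180018
46% tone:
  R: 128 + 0 = 128 → 128
  G: 0 + 0.46×(128−0) = 0 + 58.88 = 58.88 → 59
  B: 128 + 0.46×(128−128) = 128 + 0 = 128 → 128
  → #803b80

#180018, #803b80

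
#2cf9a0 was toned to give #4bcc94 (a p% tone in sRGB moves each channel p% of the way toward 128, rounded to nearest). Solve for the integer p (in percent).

#2cf9a0 is rgb(44, 249, 160); #4bcc94 is rgb(75, 204, 148).
On the G channel (widest range): 204 ≈ 249 + (p/100)(128 − 249), so p ≈ 100×(204 − 249)/(128 − 249) = -4500/-121 = 37.19.
p = 37 reproduces all three channels after rounding.

37%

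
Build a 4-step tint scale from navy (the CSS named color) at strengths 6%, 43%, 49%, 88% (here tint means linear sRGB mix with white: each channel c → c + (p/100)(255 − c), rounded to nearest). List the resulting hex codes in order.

#0f0f88, #6e6eb7, #7d7dbe, #e0e0f0

CSS navy is rgb(0, 0, 128).
6%: (0 + 15.3 = 15.3→15, 0 + 15.3 = 15.3→15, 128 + 7.62 = 135.62→136) → #0f0f88
43%: (0 + 109.65 = 109.65→110, 0 + 109.65 = 109.65→110, 128 + 54.61 = 182.61→183) → #6e6eb7
49%: (0 + 124.95 = 124.95→125, 0 + 124.95 = 124.95→125, 128 + 62.23 = 190.23→190) → #7d7dbe
88%: (0 + 224.4 = 224.4→224, 0 + 224.4 = 224.4→224, 128 + 111.76 = 239.76→240) → #e0e0f0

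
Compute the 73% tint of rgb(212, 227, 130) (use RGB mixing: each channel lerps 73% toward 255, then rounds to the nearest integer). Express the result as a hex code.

Per channel, c → c + 0.73(255 − c):
  R: 212 + 0.73×(255−212) = 212 + 31.39 = 243.39 → 243
  G: 227 + 20.44 = 247.44 → 247
  B: 130 + 0.73×(255−130) = 130 + 91.25 = 221.25 → 221
rgb(243, 247, 221) = #f3f7dd.

#f3f7dd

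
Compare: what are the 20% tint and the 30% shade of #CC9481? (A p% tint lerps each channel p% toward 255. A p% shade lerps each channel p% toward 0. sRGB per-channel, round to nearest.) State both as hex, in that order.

#D6A99A, #8F685A

#CC9481 is rgb(204, 148, 129).
20% tint:
  R: 204 + 0.2×(255−204) = 204 + 10.2 = 214.2 → 214
  G: 148 + 0.2×(255−148) = 148 + 21.4 = 169.4 → 169
  B: 129 + 25.2 = 154.2 → 154
  → #D6A99A
30% shade:
  R: 204 + 0.3×(0−204) = 204 − 61.2 = 142.8 → 143
  G: 148 − 44.4 = 103.6 → 104
  B: 129 − 38.7 = 90.3 → 90
  → #8F685A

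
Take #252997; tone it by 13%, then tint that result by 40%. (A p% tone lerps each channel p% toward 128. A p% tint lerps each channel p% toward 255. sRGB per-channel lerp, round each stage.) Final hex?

#252997 is rgb(37, 41, 151).
A 13% tone moves each channel 13% toward 128:
  R: 37 + 11.83 = 48.83 → 49
  G: 41 + 11.31 = 52.31 → 52
  B: 151 − 2.99 = 148.01 → 148
After the tone: rgb(49, 52, 148) = #313494.
Per channel, c → c + 0.4(255 − c):
  R: 49 + 82.4 = 131.4 → 131
  G: 52 + 81.2 = 133.2 → 133
  B: 148 + 42.8 = 190.8 → 191
rgb(131, 133, 191) = #8385BF.

#8385BF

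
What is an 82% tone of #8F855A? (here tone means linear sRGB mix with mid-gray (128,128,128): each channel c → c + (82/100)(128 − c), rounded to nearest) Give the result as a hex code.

#838179

#8F855A is rgb(143, 133, 90).
An 82% tone moves each channel 82% toward 128:
  R: 143 − 12.3 = 130.7 → 131
  G: 133 + 0.82×(128−133) = 133 − 4.1 = 128.9 → 129
  B: 90 + 0.82×(128−90) = 90 + 31.16 = 121.16 → 121
rgb(131, 129, 121) = #838179.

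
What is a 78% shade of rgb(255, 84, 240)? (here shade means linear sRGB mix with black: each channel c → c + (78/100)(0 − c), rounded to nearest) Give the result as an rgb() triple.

Lerp each channel 78% toward 0:
  R: 255 − 198.9 = 56.1 → 56
  G: 84 + 0.78×(0−84) = 84 − 65.52 = 18.48 → 18
  B: 240 − 187.2 = 52.8 → 53

rgb(56, 18, 53)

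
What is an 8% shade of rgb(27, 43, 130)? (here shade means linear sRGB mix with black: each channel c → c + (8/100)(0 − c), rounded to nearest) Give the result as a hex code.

#192878

Lerp each channel 8% toward 0:
  R: 27 − 2.16 = 24.84 → 25
  G: 43 + 0.08×(0−43) = 43 − 3.44 = 39.56 → 40
  B: 130 − 10.4 = 119.6 → 120
rgb(25, 40, 120) = #192878.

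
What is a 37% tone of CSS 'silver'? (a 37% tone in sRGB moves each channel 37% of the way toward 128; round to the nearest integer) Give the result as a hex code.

CSS silver is rgb(192, 192, 192).
Per channel, c → c + 0.37(128 − c):
  R: 192 + 0.37×(128−192) = 192 − 23.68 = 168.32 → 168
  G: 192 + 0.37×(128−192) = 192 − 23.68 = 168.32 → 168
  B: 192 − 23.68 = 168.32 → 168
rgb(168, 168, 168) = #A8A8A8.

#A8A8A8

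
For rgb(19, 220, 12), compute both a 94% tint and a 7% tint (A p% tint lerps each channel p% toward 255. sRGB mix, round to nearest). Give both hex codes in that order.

94% tint:
  R: 19 + 0.94×(255−19) = 19 + 221.84 = 240.84 → 241
  G: 220 + 32.9 = 252.9 → 253
  B: 12 + 0.94×(255−12) = 12 + 228.42 = 240.42 → 240
  → #f1fdf0
7% tint:
  R: 19 + 0.07×(255−19) = 19 + 16.52 = 35.52 → 36
  G: 220 + 0.07×(255−220) = 220 + 2.45 = 222.45 → 222
  B: 12 + 0.07×(255−12) = 12 + 17.01 = 29.01 → 29
  → #24de1d

#f1fdf0, #24de1d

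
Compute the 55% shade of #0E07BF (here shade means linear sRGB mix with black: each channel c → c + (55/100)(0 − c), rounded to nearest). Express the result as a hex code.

#060356

#0E07BF is rgb(14, 7, 191).
Per channel, c → c + 0.55(0 − c):
  R: 14 − 7.7 = 6.3 → 6
  G: 7 + 0.55×(0−7) = 7 − 3.85 = 3.15 → 3
  B: 191 − 105.05 = 85.95 → 86
rgb(6, 3, 86) = #060356.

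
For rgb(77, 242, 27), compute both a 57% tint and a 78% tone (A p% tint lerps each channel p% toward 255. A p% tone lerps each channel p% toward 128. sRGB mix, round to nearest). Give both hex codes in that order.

57% tint:
  R: 77 + 101.46 = 178.46 → 178
  G: 242 + 7.41 = 249.41 → 249
  B: 27 + 129.96 = 156.96 → 157
  → #B2F99D
78% tone:
  R: 77 + 0.78×(128−77) = 77 + 39.78 = 116.78 → 117
  G: 242 + 0.78×(128−242) = 242 − 88.92 = 153.08 → 153
  B: 27 + 78.78 = 105.78 → 106
  → #75996A

#B2F99D, #75996A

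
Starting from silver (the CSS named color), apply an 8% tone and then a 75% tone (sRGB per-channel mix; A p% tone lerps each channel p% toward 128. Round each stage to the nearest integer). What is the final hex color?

#8F8F8F

CSS silver is rgb(192, 192, 192).
Per channel, c → c + 0.08(128 − c):
  R: 192 + 0.08×(128−192) = 192 − 5.12 = 186.88 → 187
  G: 192 + 0.08×(128−192) = 192 − 5.12 = 186.88 → 187
  B: 192 + 0.08×(128−192) = 192 − 5.12 = 186.88 → 187
After the tone: rgb(187, 187, 187) = #BBBBBB.
A 75% tone moves each channel 75% toward 128:
  R: 187 + 0.75×(128−187) = 187 − 44.25 = 142.75 → 143
  G: 187 − 44.25 = 142.75 → 143
  B: 187 − 44.25 = 142.75 → 143
rgb(143, 143, 143) = #8F8F8F.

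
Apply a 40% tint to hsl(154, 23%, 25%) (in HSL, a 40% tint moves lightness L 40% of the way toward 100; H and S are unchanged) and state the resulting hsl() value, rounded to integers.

L moves 40% from 25 toward 100: 25 + 30 = 55 → 55.
H and S are unchanged.

hsl(154, 23%, 55%)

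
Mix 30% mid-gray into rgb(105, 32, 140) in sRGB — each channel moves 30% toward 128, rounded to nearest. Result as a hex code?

A 30% tone moves each channel 30% toward 128:
  R: 105 + 0.3×(128−105) = 105 + 6.9 = 111.9 → 112
  G: 32 + 0.3×(128−32) = 32 + 28.8 = 60.8 → 61
  B: 140 + 0.3×(128−140) = 140 − 3.6 = 136.4 → 136
rgb(112, 61, 136) = #703D88.

#703D88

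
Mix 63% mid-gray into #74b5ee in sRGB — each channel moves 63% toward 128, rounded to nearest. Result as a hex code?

#74b5ee is rgb(116, 181, 238).
Per channel, c → c + 0.63(128 − c):
  R: 116 + 7.56 = 123.56 → 124
  G: 181 + 0.63×(128−181) = 181 − 33.39 = 147.61 → 148
  B: 238 − 69.3 = 168.7 → 169
rgb(124, 148, 169) = #7c94a9.

#7c94a9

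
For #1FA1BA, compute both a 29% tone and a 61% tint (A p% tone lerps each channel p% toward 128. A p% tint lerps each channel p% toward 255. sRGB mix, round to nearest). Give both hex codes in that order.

#3B97A9, #A8DAE4

#1FA1BA is rgb(31, 161, 186).
29% tone:
  R: 31 + 0.29×(128−31) = 31 + 28.13 = 59.13 → 59
  G: 161 − 9.57 = 151.43 → 151
  B: 186 + 0.29×(128−186) = 186 − 16.82 = 169.18 → 169
  → #3B97A9
61% tint:
  R: 31 + 0.61×(255−31) = 31 + 136.64 = 167.64 → 168
  G: 161 + 57.34 = 218.34 → 218
  B: 186 + 0.61×(255−186) = 186 + 42.09 = 228.09 → 228
  → #A8DAE4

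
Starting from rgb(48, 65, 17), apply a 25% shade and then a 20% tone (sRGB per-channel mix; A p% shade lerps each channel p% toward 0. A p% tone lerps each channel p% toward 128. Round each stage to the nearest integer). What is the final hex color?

Lerp each channel 25% toward 0:
  R: 48 + 0.25×(0−48) = 48 − 12 = 36 → 36
  G: 65 − 16.25 = 48.75 → 49
  B: 17 − 4.25 = 12.75 → 13
After the shade: rgb(36, 49, 13) = #24310D.
Per channel, c → c + 0.2(128 − c):
  R: 36 + 0.2×(128−36) = 36 + 18.4 = 54.4 → 54
  G: 49 + 0.2×(128−49) = 49 + 15.8 = 64.8 → 65
  B: 13 + 0.2×(128−13) = 13 + 23 = 36 → 36
rgb(54, 65, 36) = #364124.

#364124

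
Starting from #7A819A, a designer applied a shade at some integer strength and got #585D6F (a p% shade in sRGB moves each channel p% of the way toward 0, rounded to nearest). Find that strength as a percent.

28%

#7A819A is rgb(122, 129, 154); #585D6F is rgb(88, 93, 111).
On the B channel (widest range): 111 ≈ 154 + (p/100)(0 − 154), so p ≈ 100×(111 − 154)/(0 − 154) = -4300/-154 = 27.92.
p = 28 reproduces all three channels after rounding.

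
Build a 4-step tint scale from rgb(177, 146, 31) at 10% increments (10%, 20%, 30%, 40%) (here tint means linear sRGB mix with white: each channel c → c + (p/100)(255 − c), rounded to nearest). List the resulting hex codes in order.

#B99D35, #C1A84C, #C8B362, #D0BE79

10%: (177 + 7.8 = 184.8→185, 146 + 10.9 = 156.9→157, 31 + 22.4 = 53.4→53) → #B99D35
20%: (177 + 15.6 = 192.6→193, 146 + 21.8 = 167.8→168, 31 + 44.8 = 75.8→76) → #C1A84C
30%: (177 + 23.4 = 200.4→200, 146 + 32.7 = 178.7→179, 31 + 67.2 = 98.2→98) → #C8B362
40%: (177 + 31.2 = 208.2→208, 146 + 43.6 = 189.6→190, 31 + 89.6 = 120.6→121) → #D0BE79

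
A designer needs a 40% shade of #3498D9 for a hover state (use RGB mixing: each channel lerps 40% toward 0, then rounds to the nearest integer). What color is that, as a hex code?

#1F5B82

#3498D9 is rgb(52, 152, 217).
Lerp each channel 40% toward 0:
  R: 52 − 20.8 = 31.2 → 31
  G: 152 + 0.4×(0−152) = 152 − 60.8 = 91.2 → 91
  B: 217 + 0.4×(0−217) = 217 − 86.8 = 130.2 → 130
rgb(31, 91, 130) = #1F5B82.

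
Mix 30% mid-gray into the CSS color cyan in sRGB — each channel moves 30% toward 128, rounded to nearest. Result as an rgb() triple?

rgb(38, 217, 217)

CSS cyan is rgb(0, 255, 255).
A 30% tone moves each channel 30% toward 128:
  R: 0 + 0.3×(128−0) = 0 + 38.4 = 38.4 → 38
  G: 255 − 38.1 = 216.9 → 217
  B: 255 + 0.3×(128−255) = 255 − 38.1 = 216.9 → 217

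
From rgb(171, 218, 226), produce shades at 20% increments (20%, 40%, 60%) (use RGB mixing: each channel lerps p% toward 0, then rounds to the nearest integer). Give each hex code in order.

20%: (171 − 34.2 = 136.8→137, 218 − 43.6 = 174.4→174, 226 − 45.2 = 180.8→181) → #89AEB5
40%: (171 − 68.4 = 102.6→103, 218 − 87.2 = 130.8→131, 226 − 90.4 = 135.6→136) → #678388
60%: (171 − 102.6 = 68.4→68, 218 − 130.8 = 87.2→87, 226 − 135.6 = 90.4→90) → #44575A

#89AEB5, #678388, #44575A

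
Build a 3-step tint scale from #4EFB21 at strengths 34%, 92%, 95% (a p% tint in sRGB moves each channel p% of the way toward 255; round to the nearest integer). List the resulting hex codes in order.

#4EFB21 is rgb(78, 251, 33).
34%: (78 + 60.18 = 138.18→138, 251 + 1.36 = 252.36→252, 33 + 75.48 = 108.48→108) → #8AFC6C
92%: (78 + 162.84 = 240.84→241, 251 + 3.68 = 254.68→255, 33 + 204.24 = 237.24→237) → #F1FFED
95%: (78 + 168.15 = 246.15→246, 251 + 3.8 = 254.8→255, 33 + 210.9 = 243.9→244) → #F6FFF4

#8AFC6C, #F1FFED, #F6FFF4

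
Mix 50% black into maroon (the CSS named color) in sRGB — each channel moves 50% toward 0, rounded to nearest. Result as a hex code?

CSS maroon is rgb(128, 0, 0).
A 50% shade moves each channel 50% toward 0:
  R: 128 + 0.5×(0−128) = 128 − 64 = 64 → 64
  G: 0 + 0.5×(0−0) = 0 + 0 = 0 → 0
  B: 0 + 0 = 0 → 0
rgb(64, 0, 0) = #400000.

#400000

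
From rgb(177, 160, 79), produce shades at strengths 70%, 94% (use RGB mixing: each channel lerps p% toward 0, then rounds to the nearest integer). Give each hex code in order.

70%: (177 − 123.9 = 53.1→53, 160 − 112 = 48→48, 79 − 55.3 = 23.7→24) → #353018
94%: (177 − 166.38 = 10.62→11, 160 − 150.4 = 9.6→10, 79 − 74.26 = 4.74→5) → #0B0A05

#353018, #0B0A05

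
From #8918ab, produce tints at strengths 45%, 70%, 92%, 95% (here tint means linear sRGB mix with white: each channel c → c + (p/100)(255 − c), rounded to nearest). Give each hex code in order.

#be80d1, #dcbae6, #f6edf8, #f9f3fb

#8918ab is rgb(137, 24, 171).
45%: (137 + 53.1 = 190.1→190, 24 + 103.95 = 127.95→128, 171 + 37.8 = 208.8→209) → #be80d1
70%: (137 + 82.6 = 219.6→220, 24 + 161.7 = 185.7→186, 171 + 58.8 = 229.8→230) → #dcbae6
92%: (137 + 108.56 = 245.56→246, 24 + 212.52 = 236.52→237, 171 + 77.28 = 248.28→248) → #f6edf8
95%: (137 + 112.1 = 249.1→249, 24 + 219.45 = 243.45→243, 171 + 79.8 = 250.8→251) → #f9f3fb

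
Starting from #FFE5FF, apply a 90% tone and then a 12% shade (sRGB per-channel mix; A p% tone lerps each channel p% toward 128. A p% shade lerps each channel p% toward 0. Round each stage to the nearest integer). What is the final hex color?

#7C797C

#FFE5FF is rgb(255, 229, 255).
A 90% tone moves each channel 90% toward 128:
  R: 255 − 114.3 = 140.7 → 141
  G: 229 + 0.9×(128−229) = 229 − 90.9 = 138.1 → 138
  B: 255 + 0.9×(128−255) = 255 − 114.3 = 140.7 → 141
After the tone: rgb(141, 138, 141) = #8D8A8D.
A 12% shade moves each channel 12% toward 0:
  R: 141 + 0.12×(0−141) = 141 − 16.92 = 124.08 → 124
  G: 138 − 16.56 = 121.44 → 121
  B: 141 − 16.92 = 124.08 → 124
rgb(124, 121, 124) = #7C797C.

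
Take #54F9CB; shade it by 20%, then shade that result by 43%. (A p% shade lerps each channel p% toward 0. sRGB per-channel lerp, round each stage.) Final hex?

#54F9CB is rgb(84, 249, 203).
Per channel, c → c + 0.2(0 − c):
  R: 84 − 16.8 = 67.2 → 67
  G: 249 − 49.8 = 199.2 → 199
  B: 203 − 40.6 = 162.4 → 162
After the shade: rgb(67, 199, 162) = #43C7A2.
Per channel, c → c + 0.43(0 − c):
  R: 67 − 28.81 = 38.19 → 38
  G: 199 + 0.43×(0−199) = 199 − 85.57 = 113.43 → 113
  B: 162 + 0.43×(0−162) = 162 − 69.66 = 92.34 → 92
rgb(38, 113, 92) = #26715C.

#26715C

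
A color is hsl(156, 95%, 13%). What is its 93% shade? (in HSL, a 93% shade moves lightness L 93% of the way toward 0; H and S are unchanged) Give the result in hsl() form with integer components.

hsl(156, 95%, 1%)

L moves 93% from 13 toward 0: 13 − 12.09 = 0.91 → 1.
H and S are unchanged.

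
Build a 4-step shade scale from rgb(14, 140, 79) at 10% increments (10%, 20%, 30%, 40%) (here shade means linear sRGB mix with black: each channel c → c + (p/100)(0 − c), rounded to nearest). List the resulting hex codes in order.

10%: (14 − 1.4 = 12.6→13, 140 − 14 = 126→126, 79 − 7.9 = 71.1→71) → #0d7e47
20%: (14 − 2.8 = 11.2→11, 140 − 28 = 112→112, 79 − 15.8 = 63.2→63) → #0b703f
30%: (14 − 4.2 = 9.8→10, 140 − 42 = 98→98, 79 − 23.7 = 55.3→55) → #0a6237
40%: (14 − 5.6 = 8.4→8, 140 − 56 = 84→84, 79 − 31.6 = 47.4→47) → #08542f

#0d7e47, #0b703f, #0a6237, #08542f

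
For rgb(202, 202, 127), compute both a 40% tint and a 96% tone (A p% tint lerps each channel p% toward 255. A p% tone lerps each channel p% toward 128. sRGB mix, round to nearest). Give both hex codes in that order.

40% tint:
  R: 202 + 0.4×(255−202) = 202 + 21.2 = 223.2 → 223
  G: 202 + 21.2 = 223.2 → 223
  B: 127 + 0.4×(255−127) = 127 + 51.2 = 178.2 → 178
  → #dfdfb2
96% tone:
  R: 202 + 0.96×(128−202) = 202 − 71.04 = 130.96 → 131
  G: 202 + 0.96×(128−202) = 202 − 71.04 = 130.96 → 131
  B: 127 + 0.96 = 127.96 → 128
  → #838380

#dfdfb2, #838380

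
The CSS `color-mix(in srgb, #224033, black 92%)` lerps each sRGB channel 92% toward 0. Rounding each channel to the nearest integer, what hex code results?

#224033 is rgb(34, 64, 51).
Lerp each channel 92% toward 0:
  R: 34 + 0.92×(0−34) = 34 − 31.28 = 2.72 → 3
  G: 64 + 0.92×(0−64) = 64 − 58.88 = 5.12 → 5
  B: 51 − 46.92 = 4.08 → 4
rgb(3, 5, 4) = #030504.

#030504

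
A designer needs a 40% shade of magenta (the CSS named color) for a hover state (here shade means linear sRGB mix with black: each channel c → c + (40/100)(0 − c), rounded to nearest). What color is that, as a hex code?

#990099

CSS magenta is rgb(255, 0, 255).
Lerp each channel 40% toward 0:
  R: 255 + 0.4×(0−255) = 255 − 102 = 153 → 153
  G: 0 + 0.4×(0−0) = 0 + 0 = 0 → 0
  B: 255 + 0.4×(0−255) = 255 − 102 = 153 → 153
rgb(153, 0, 153) = #990099.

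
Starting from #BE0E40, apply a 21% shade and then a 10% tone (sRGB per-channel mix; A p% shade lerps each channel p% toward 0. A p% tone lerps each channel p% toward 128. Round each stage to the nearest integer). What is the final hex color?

#BE0E40 is rgb(190, 14, 64).
A 21% shade moves each channel 21% toward 0:
  R: 190 + 0.21×(0−190) = 190 − 39.9 = 150.1 → 150
  G: 14 − 2.94 = 11.06 → 11
  B: 64 + 0.21×(0−64) = 64 − 13.44 = 50.56 → 51
After the shade: rgb(150, 11, 51) = #960B33.
A 10% tone moves each channel 10% toward 128:
  R: 150 + 0.1×(128−150) = 150 − 2.2 = 147.8 → 148
  G: 11 + 0.1×(128−11) = 11 + 11.7 = 22.7 → 23
  B: 51 + 0.1×(128−51) = 51 + 7.7 = 58.7 → 59
rgb(148, 23, 59) = #94173B.

#94173B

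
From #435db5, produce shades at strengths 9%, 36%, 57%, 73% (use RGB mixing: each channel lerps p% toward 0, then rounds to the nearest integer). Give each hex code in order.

#3d55a5, #2b3c74, #1d284e, #121931

#435db5 is rgb(67, 93, 181).
9%: (67 − 6.03 = 60.97→61, 93 − 8.37 = 84.63→85, 181 − 16.29 = 164.71→165) → #3d55a5
36%: (67 − 24.12 = 42.88→43, 93 − 33.48 = 59.52→60, 181 − 65.16 = 115.84→116) → #2b3c74
57%: (67 − 38.19 = 28.81→29, 93 − 53.01 = 39.99→40, 181 − 103.17 = 77.83→78) → #1d284e
73%: (67 − 48.91 = 18.09→18, 93 − 67.89 = 25.11→25, 181 − 132.13 = 48.87→49) → #121931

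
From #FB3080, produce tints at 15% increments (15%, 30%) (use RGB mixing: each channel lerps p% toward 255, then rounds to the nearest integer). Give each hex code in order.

#FB3080 is rgb(251, 48, 128).
15%: (251 + 0.6 = 251.6→252, 48 + 31.05 = 79.05→79, 128 + 19.05 = 147.05→147) → #FC4F93
30%: (251 + 1.2 = 252.2→252, 48 + 62.1 = 110.1→110, 128 + 38.1 = 166.1→166) → #FC6EA6

#FC4F93, #FC6EA6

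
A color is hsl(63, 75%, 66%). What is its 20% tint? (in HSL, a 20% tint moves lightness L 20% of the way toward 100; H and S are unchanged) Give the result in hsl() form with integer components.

L moves 20% from 66 toward 100: 66 + 6.8 = 72.8 → 73.
H and S are unchanged.

hsl(63, 75%, 73%)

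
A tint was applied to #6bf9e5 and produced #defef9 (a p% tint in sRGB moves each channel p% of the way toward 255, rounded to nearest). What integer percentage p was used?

78%

#6bf9e5 is rgb(107, 249, 229); #defef9 is rgb(222, 254, 249).
On the R channel (widest range): 222 ≈ 107 + (p/100)(255 − 107), so p ≈ 100×(222 − 107)/(255 − 107) = 11500/148 = 77.70.
p = 78 reproduces all three channels after rounding.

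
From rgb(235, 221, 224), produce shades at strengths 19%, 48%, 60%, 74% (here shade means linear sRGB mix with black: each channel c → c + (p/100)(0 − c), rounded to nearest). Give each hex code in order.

19%: (235 − 44.65 = 190.35→190, 221 − 41.99 = 179.01→179, 224 − 42.56 = 181.44→181) → #BEB3B5
48%: (235 − 112.8 = 122.2→122, 221 − 106.08 = 114.92→115, 224 − 107.52 = 116.48→116) → #7A7374
60%: (235 − 141 = 94→94, 221 − 132.6 = 88.4→88, 224 − 134.4 = 89.6→90) → #5E585A
74%: (235 − 173.9 = 61.1→61, 221 − 163.54 = 57.46→57, 224 − 165.76 = 58.24→58) → #3D393A

#BEB3B5, #7A7374, #5E585A, #3D393A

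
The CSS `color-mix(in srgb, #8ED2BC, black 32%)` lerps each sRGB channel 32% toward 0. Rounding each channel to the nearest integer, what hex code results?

#618F80

#8ED2BC is rgb(142, 210, 188).
A 32% shade moves each channel 32% toward 0:
  R: 142 − 45.44 = 96.56 → 97
  G: 210 − 67.2 = 142.8 → 143
  B: 188 − 60.16 = 127.84 → 128
rgb(97, 143, 128) = #618F80.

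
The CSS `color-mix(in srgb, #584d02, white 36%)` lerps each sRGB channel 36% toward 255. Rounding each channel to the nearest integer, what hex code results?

#584d02 is rgb(88, 77, 2).
Per channel, c → c + 0.36(255 − c):
  R: 88 + 0.36×(255−88) = 88 + 60.12 = 148.12 → 148
  G: 77 + 0.36×(255−77) = 77 + 64.08 = 141.08 → 141
  B: 2 + 0.36×(255−2) = 2 + 91.08 = 93.08 → 93
rgb(148, 141, 93) = #948d5d.

#948d5d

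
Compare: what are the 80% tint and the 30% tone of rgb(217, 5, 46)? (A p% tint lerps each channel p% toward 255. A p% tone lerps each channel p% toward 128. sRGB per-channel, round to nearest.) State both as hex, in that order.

80% tint:
  R: 217 + 30.4 = 247.4 → 247
  G: 5 + 0.8×(255−5) = 5 + 200 = 205 → 205
  B: 46 + 0.8×(255−46) = 46 + 167.2 = 213.2 → 213
  → #F7CDD5
30% tone:
  R: 217 + 0.3×(128−217) = 217 − 26.7 = 190.3 → 190
  G: 5 + 0.3×(128−5) = 5 + 36.9 = 41.9 → 42
  B: 46 + 24.6 = 70.6 → 71
  → #BE2A47

#F7CDD5, #BE2A47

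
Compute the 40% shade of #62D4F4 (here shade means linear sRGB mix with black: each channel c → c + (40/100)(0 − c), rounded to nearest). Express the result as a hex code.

#3B7F92

#62D4F4 is rgb(98, 212, 244).
Lerp each channel 40% toward 0:
  R: 98 + 0.4×(0−98) = 98 − 39.2 = 58.8 → 59
  G: 212 − 84.8 = 127.2 → 127
  B: 244 + 0.4×(0−244) = 244 − 97.6 = 146.4 → 146
rgb(59, 127, 146) = #3B7F92.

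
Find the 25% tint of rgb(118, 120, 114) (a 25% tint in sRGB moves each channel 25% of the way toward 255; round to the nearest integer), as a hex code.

Per channel, c → c + 0.25(255 − c):
  R: 118 + 0.25×(255−118) = 118 + 34.25 = 152.25 → 152
  G: 120 + 0.25×(255−120) = 120 + 33.75 = 153.75 → 154
  B: 114 + 0.25×(255−114) = 114 + 35.25 = 149.25 → 149
rgb(152, 154, 149) = #989A95.

#989A95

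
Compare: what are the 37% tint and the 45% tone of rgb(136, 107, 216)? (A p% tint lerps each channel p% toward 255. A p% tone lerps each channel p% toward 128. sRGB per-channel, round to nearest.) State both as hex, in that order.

37% tint:
  R: 136 + 44.03 = 180.03 → 180
  G: 107 + 54.76 = 161.76 → 162
  B: 216 + 0.37×(255−216) = 216 + 14.43 = 230.43 → 230
  → #b4a2e6
45% tone:
  R: 136 + 0.45×(128−136) = 136 − 3.6 = 132.4 → 132
  G: 107 + 0.45×(128−107) = 107 + 9.45 = 116.45 → 116
  B: 216 − 39.6 = 176.4 → 176
  → #8474b0

#b4a2e6, #8474b0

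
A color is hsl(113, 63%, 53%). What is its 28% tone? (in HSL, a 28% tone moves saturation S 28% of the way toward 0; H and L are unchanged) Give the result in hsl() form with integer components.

S moves 28% from 63 toward 0: 63 − 17.64 = 45.36 → 45.
H and L are unchanged.

hsl(113, 45%, 53%)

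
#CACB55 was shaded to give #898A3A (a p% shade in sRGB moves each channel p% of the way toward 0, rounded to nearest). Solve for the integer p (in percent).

32%

#CACB55 is rgb(202, 203, 85); #898A3A is rgb(137, 138, 58).
On the G channel (widest range): 138 ≈ 203 + (p/100)(0 − 203), so p ≈ 100×(138 − 203)/(0 − 203) = -6500/-203 = 32.02.
p = 32 reproduces all three channels after rounding.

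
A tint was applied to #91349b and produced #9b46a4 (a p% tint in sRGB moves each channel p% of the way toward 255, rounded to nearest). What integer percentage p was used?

9%

#91349b is rgb(145, 52, 155); #9b46a4 is rgb(155, 70, 164).
On the G channel (widest range): 70 ≈ 52 + (p/100)(255 − 52), so p ≈ 100×(70 − 52)/(255 − 52) = 1800/203 = 8.87.
p = 9 reproduces all three channels after rounding.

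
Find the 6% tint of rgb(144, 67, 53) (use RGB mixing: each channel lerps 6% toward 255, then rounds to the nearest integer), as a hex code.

#974E41

Lerp each channel 6% toward 255:
  R: 144 + 0.06×(255−144) = 144 + 6.66 = 150.66 → 151
  G: 67 + 11.28 = 78.28 → 78
  B: 53 + 12.12 = 65.12 → 65
rgb(151, 78, 65) = #974E41.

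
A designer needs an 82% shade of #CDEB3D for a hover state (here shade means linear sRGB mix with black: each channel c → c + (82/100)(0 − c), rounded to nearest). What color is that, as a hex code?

#CDEB3D is rgb(205, 235, 61).
Lerp each channel 82% toward 0:
  R: 205 − 168.1 = 36.9 → 37
  G: 235 − 192.7 = 42.3 → 42
  B: 61 − 50.02 = 10.98 → 11
rgb(37, 42, 11) = #252A0B.

#252A0B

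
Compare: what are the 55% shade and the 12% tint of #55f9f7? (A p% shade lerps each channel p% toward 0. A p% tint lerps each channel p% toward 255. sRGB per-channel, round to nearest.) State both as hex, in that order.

#26706f, #69faf8

#55f9f7 is rgb(85, 249, 247).
55% shade:
  R: 85 + 0.55×(0−85) = 85 − 46.75 = 38.25 → 38
  G: 249 + 0.55×(0−249) = 249 − 136.95 = 112.05 → 112
  B: 247 + 0.55×(0−247) = 247 − 135.85 = 111.15 → 111
  → #26706f
12% tint:
  R: 85 + 0.12×(255−85) = 85 + 20.4 = 105.4 → 105
  G: 249 + 0.12×(255−249) = 249 + 0.72 = 249.72 → 250
  B: 247 + 0.96 = 247.96 → 248
  → #69faf8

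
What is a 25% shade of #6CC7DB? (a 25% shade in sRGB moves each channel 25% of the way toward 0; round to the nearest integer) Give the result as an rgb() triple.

rgb(81, 149, 164)

#6CC7DB is rgb(108, 199, 219).
A 25% shade moves each channel 25% toward 0:
  R: 108 + 0.25×(0−108) = 108 − 27 = 81 → 81
  G: 199 − 49.75 = 149.25 → 149
  B: 219 − 54.75 = 164.25 → 164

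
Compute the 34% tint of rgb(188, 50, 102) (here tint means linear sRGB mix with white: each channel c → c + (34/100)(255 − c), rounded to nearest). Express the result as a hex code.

#D3789A

Per channel, c → c + 0.34(255 − c):
  R: 188 + 22.78 = 210.78 → 211
  G: 50 + 0.34×(255−50) = 50 + 69.7 = 119.7 → 120
  B: 102 + 52.02 = 154.02 → 154
rgb(211, 120, 154) = #D3789A.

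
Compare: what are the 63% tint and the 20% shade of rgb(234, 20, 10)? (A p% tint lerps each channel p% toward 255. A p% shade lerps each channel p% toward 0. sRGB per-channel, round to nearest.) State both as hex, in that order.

63% tint:
  R: 234 + 0.63×(255−234) = 234 + 13.23 = 247.23 → 247
  G: 20 + 148.05 = 168.05 → 168
  B: 10 + 154.35 = 164.35 → 164
  → #F7A8A4
20% shade:
  R: 234 + 0.2×(0−234) = 234 − 46.8 = 187.2 → 187
  G: 20 − 4 = 16 → 16
  B: 10 − 2 = 8 → 8
  → #BB1008

#F7A8A4, #BB1008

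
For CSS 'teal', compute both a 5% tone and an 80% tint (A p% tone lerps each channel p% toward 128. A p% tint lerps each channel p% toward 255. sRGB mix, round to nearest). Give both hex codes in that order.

#068080, #CCE6E6

CSS teal is rgb(0, 128, 128).
5% tone:
  R: 0 + 6.4 = 6.4 → 6
  G: 128 + 0 = 128 → 128
  B: 128 + 0.05×(128−128) = 128 + 0 = 128 → 128
  → #068080
80% tint:
  R: 0 + 204 = 204 → 204
  G: 128 + 101.6 = 229.6 → 230
  B: 128 + 0.8×(255−128) = 128 + 101.6 = 229.6 → 230
  → #CCE6E6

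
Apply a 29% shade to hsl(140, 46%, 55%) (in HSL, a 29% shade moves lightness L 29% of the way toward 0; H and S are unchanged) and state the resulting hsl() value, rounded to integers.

hsl(140, 46%, 39%)

L moves 29% from 55 toward 0: 55 − 15.95 = 39.05 → 39.
H and S are unchanged.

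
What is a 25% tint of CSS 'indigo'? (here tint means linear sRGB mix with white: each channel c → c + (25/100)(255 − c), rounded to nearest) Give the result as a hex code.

#7840a1

CSS indigo is rgb(75, 0, 130).
Per channel, c → c + 0.25(255 − c):
  R: 75 + 0.25×(255−75) = 75 + 45 = 120 → 120
  G: 0 + 63.75 = 63.75 → 64
  B: 130 + 0.25×(255−130) = 130 + 31.25 = 161.25 → 161
rgb(120, 64, 161) = #7840a1.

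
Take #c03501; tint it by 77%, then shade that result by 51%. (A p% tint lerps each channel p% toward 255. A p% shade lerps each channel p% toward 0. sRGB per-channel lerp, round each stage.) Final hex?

#766661

#c03501 is rgb(192, 53, 1).
Lerp each channel 77% toward 255:
  R: 192 + 0.77×(255−192) = 192 + 48.51 = 240.51 → 241
  G: 53 + 0.77×(255−53) = 53 + 155.54 = 208.54 → 209
  B: 1 + 0.77×(255−1) = 1 + 195.58 = 196.58 → 197
After the tint: rgb(241, 209, 197) = #f1d1c5.
Lerp each channel 51% toward 0:
  R: 241 − 122.91 = 118.09 → 118
  G: 209 + 0.51×(0−209) = 209 − 106.59 = 102.41 → 102
  B: 197 + 0.51×(0−197) = 197 − 100.47 = 96.53 → 97
rgb(118, 102, 97) = #766661.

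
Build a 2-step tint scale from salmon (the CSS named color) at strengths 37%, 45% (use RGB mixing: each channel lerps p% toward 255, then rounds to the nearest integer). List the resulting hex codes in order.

CSS salmon is rgb(250, 128, 114).
37%: (250 + 1.85 = 251.85→252, 128 + 46.99 = 174.99→175, 114 + 52.17 = 166.17→166) → #fcafa6
45%: (250 + 2.25 = 252.25→252, 128 + 57.15 = 185.15→185, 114 + 63.45 = 177.45→177) → #fcb9b1

#fcafa6, #fcb9b1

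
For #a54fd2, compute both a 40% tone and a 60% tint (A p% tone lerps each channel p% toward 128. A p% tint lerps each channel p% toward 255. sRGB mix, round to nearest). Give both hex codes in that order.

#a54fd2 is rgb(165, 79, 210).
40% tone:
  R: 165 + 0.4×(128−165) = 165 − 14.8 = 150.2 → 150
  G: 79 + 0.4×(128−79) = 79 + 19.6 = 98.6 → 99
  B: 210 + 0.4×(128−210) = 210 − 32.8 = 177.2 → 177
  → #9663b1
60% tint:
  R: 165 + 0.6×(255−165) = 165 + 54 = 219 → 219
  G: 79 + 0.6×(255−79) = 79 + 105.6 = 184.6 → 185
  B: 210 + 0.6×(255−210) = 210 + 27 = 237 → 237
  → #dbb9ed

#9663b1, #dbb9ed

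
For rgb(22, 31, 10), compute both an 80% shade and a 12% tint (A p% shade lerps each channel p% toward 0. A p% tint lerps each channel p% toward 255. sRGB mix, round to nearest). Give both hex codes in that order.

80% shade:
  R: 22 + 0.8×(0−22) = 22 − 17.6 = 4.4 → 4
  G: 31 + 0.8×(0−31) = 31 − 24.8 = 6.2 → 6
  B: 10 + 0.8×(0−10) = 10 − 8 = 2 → 2
  → #040602
12% tint:
  R: 22 + 27.96 = 49.96 → 50
  G: 31 + 26.88 = 57.88 → 58
  B: 10 + 0.12×(255−10) = 10 + 29.4 = 39.4 → 39
  → #323a27

#040602, #323a27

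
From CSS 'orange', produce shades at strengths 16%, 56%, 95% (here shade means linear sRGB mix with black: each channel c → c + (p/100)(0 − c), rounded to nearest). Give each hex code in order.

CSS orange is rgb(255, 165, 0).
16%: (255 − 40.8 = 214.2→214, 165 − 26.4 = 138.6→139, 0→0) → #D68B00
56%: (255 − 142.8 = 112.2→112, 165 − 92.4 = 72.6→73, 0→0) → #704900
95%: (255 − 242.25 = 12.75→13, 165 − 156.75 = 8.25→8, 0→0) → #0D0800

#D68B00, #704900, #0D0800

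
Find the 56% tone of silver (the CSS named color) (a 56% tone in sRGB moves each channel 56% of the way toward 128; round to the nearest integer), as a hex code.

CSS silver is rgb(192, 192, 192).
Per channel, c → c + 0.56(128 − c):
  R: 192 + 0.56×(128−192) = 192 − 35.84 = 156.16 → 156
  G: 192 − 35.84 = 156.16 → 156
  B: 192 + 0.56×(128−192) = 192 − 35.84 = 156.16 → 156
rgb(156, 156, 156) = #9c9c9c.

#9c9c9c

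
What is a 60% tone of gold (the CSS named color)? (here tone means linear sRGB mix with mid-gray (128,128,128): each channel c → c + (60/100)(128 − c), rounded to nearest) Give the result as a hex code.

CSS gold is rgb(255, 215, 0).
A 60% tone moves each channel 60% toward 128:
  R: 255 − 76.2 = 178.8 → 179
  G: 215 + 0.6×(128−215) = 215 − 52.2 = 162.8 → 163
  B: 0 + 76.8 = 76.8 → 77
rgb(179, 163, 77) = #b3a34d.

#b3a34d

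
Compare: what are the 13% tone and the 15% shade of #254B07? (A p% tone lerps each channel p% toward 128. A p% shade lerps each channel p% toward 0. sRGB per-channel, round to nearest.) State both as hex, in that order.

#315217, #1F4006

#254B07 is rgb(37, 75, 7).
13% tone:
  R: 37 + 11.83 = 48.83 → 49
  G: 75 + 0.13×(128−75) = 75 + 6.89 = 81.89 → 82
  B: 7 + 15.73 = 22.73 → 23
  → #315217
15% shade:
  R: 37 + 0.15×(0−37) = 37 − 5.55 = 31.45 → 31
  G: 75 − 11.25 = 63.75 → 64
  B: 7 + 0.15×(0−7) = 7 − 1.05 = 5.95 → 6
  → #1F4006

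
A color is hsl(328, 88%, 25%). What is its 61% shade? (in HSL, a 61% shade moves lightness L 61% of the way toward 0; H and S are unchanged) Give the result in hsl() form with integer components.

hsl(328, 88%, 10%)

L moves 61% from 25 toward 0: 25 − 15.25 = 9.75 → 10.
H and S are unchanged.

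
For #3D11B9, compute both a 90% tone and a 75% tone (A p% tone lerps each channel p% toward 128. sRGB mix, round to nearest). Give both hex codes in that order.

#797586, #6F648E

#3D11B9 is rgb(61, 17, 185).
90% tone:
  R: 61 + 0.9×(128−61) = 61 + 60.3 = 121.3 → 121
  G: 17 + 99.9 = 116.9 → 117
  B: 185 + 0.9×(128−185) = 185 − 51.3 = 133.7 → 134
  → #797586
75% tone:
  R: 61 + 50.25 = 111.25 → 111
  G: 17 + 83.25 = 100.25 → 100
  B: 185 + 0.75×(128−185) = 185 − 42.75 = 142.25 → 142
  → #6F648E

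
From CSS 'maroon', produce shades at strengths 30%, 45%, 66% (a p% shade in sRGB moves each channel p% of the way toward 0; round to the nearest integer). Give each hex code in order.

CSS maroon is rgb(128, 0, 0).
30%: (128 − 38.4 = 89.6→90, 0→0, 0→0) → #5a0000
45%: (128 − 57.6 = 70.4→70, 0→0, 0→0) → #460000
66%: (128 − 84.48 = 43.52→44, 0→0, 0→0) → #2c0000

#5a0000, #460000, #2c0000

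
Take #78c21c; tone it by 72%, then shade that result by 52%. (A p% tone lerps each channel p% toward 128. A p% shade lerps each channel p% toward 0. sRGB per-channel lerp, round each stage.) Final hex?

#78c21c is rgb(120, 194, 28).
A 72% tone moves each channel 72% toward 128:
  R: 120 + 0.72×(128−120) = 120 + 5.76 = 125.76 → 126
  G: 194 − 47.52 = 146.48 → 146
  B: 28 + 0.72×(128−28) = 28 + 72 = 100 → 100
After the tone: rgb(126, 146, 100) = #7e9264.
A 52% shade moves each channel 52% toward 0:
  R: 126 + 0.52×(0−126) = 126 − 65.52 = 60.48 → 60
  G: 146 + 0.52×(0−146) = 146 − 75.92 = 70.08 → 70
  B: 100 − 52 = 48 → 48
rgb(60, 70, 48) = #3c4630.

#3c4630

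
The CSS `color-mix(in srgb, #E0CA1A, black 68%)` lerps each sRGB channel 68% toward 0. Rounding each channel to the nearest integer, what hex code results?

#484108

#E0CA1A is rgb(224, 202, 26).
A 68% shade moves each channel 68% toward 0:
  R: 224 + 0.68×(0−224) = 224 − 152.32 = 71.68 → 72
  G: 202 − 137.36 = 64.64 → 65
  B: 26 + 0.68×(0−26) = 26 − 17.68 = 8.32 → 8
rgb(72, 65, 8) = #484108.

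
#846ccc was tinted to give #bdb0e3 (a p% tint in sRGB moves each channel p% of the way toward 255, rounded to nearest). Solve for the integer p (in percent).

#846ccc is rgb(132, 108, 204); #bdb0e3 is rgb(189, 176, 227).
On the G channel (widest range): 176 ≈ 108 + (p/100)(255 − 108), so p ≈ 100×(176 − 108)/(255 − 108) = 6800/147 = 46.26.
p = 46 reproduces all three channels after rounding.

46%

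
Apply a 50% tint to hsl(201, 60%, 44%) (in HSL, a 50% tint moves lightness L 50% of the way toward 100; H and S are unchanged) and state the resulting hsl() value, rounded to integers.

hsl(201, 60%, 72%)

L moves 50% from 44 toward 100: 44 + 28 = 72 → 72.
H and S are unchanged.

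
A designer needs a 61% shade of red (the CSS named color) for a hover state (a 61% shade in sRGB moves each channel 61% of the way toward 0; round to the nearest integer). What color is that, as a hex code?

#630000

CSS red is rgb(255, 0, 0).
A 61% shade moves each channel 61% toward 0:
  R: 255 − 155.55 = 99.45 → 99
  G: 0 + 0.61×(0−0) = 0 + 0 = 0 → 0
  B: 0 + 0 = 0 → 0
rgb(99, 0, 0) = #630000.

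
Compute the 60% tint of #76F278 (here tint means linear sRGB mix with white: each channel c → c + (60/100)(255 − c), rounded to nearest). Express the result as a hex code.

#76F278 is rgb(118, 242, 120).
A 60% tint moves each channel 60% toward 255:
  R: 118 + 82.2 = 200.2 → 200
  G: 242 + 7.8 = 249.8 → 250
  B: 120 + 81 = 201 → 201
rgb(200, 250, 201) = #C8FAC9.

#C8FAC9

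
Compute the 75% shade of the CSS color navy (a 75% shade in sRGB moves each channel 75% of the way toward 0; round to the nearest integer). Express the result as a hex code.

CSS navy is rgb(0, 0, 128).
A 75% shade moves each channel 75% toward 0:
  R: 0 + 0 = 0 → 0
  G: 0 + 0.75×(0−0) = 0 + 0 = 0 → 0
  B: 128 − 96 = 32 → 32
rgb(0, 0, 32) = #000020.

#000020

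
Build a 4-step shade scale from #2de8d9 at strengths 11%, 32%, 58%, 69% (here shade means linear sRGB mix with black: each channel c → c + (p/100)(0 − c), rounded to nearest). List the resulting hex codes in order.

#2de8d9 is rgb(45, 232, 217).
11%: (45 − 4.95 = 40.05→40, 232 − 25.52 = 206.48→206, 217 − 23.87 = 193.13→193) → #28cec1
32%: (45 − 14.4 = 30.6→31, 232 − 74.24 = 157.76→158, 217 − 69.44 = 147.56→148) → #1f9e94
58%: (45 − 26.1 = 18.9→19, 232 − 134.56 = 97.44→97, 217 − 125.86 = 91.14→91) → #13615b
69%: (45 − 31.05 = 13.95→14, 232 − 160.08 = 71.92→72, 217 − 149.73 = 67.27→67) → #0e4843

#28cec1, #1f9e94, #13615b, #0e4843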